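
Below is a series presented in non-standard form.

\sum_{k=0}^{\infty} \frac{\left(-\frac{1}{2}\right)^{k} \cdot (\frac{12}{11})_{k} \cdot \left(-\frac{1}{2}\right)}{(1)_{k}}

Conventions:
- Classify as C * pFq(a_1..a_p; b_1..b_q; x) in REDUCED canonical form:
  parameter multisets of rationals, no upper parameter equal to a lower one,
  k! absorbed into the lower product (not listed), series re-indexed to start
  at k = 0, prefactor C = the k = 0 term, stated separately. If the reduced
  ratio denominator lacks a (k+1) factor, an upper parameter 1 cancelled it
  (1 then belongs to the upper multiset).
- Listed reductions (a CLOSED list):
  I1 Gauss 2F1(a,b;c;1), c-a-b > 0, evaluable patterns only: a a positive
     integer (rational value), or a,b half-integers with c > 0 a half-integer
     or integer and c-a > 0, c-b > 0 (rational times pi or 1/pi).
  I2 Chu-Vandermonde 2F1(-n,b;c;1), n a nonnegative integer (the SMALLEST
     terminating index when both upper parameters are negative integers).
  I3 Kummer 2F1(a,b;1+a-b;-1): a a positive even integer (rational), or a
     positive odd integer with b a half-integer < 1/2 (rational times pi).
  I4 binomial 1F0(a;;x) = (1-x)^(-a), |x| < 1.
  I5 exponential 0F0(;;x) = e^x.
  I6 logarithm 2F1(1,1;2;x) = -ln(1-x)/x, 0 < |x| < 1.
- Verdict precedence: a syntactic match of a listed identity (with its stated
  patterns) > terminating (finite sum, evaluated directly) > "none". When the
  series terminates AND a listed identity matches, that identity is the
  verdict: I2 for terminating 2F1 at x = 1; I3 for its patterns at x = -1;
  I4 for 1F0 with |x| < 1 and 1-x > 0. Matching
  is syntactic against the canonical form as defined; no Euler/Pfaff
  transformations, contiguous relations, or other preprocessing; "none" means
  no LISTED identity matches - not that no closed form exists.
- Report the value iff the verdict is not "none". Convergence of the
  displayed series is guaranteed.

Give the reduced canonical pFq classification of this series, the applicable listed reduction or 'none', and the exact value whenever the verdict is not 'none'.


x = -\frac{1}{2} here; the reduced form reads 1F0, upper {\frac{12}{11}}, lower {-}, C = -\frac{1}{2}. Verdict: this is the I4 binomial reduction (the 1F0 binomial series: exponent -12/11, x = -\frac{1}{2}). Sum: \left(-\frac{1}{2}\right) \cdot \left(\frac{3}{2}\right)^{-\frac{12}{11}}.

The tell: t_0 = -\frac{1}{2} here, and (1)_k (prefactor -1/2) is k! itself.
Consecutive-term ratio: r(k) = -\frac{1}{2} * (k+\frac{12}{11}) / [(k+1)] - rational in k, leading ratio -\frac{1}{2}; with t_0 = -\frac{1}{2}, classification follows.


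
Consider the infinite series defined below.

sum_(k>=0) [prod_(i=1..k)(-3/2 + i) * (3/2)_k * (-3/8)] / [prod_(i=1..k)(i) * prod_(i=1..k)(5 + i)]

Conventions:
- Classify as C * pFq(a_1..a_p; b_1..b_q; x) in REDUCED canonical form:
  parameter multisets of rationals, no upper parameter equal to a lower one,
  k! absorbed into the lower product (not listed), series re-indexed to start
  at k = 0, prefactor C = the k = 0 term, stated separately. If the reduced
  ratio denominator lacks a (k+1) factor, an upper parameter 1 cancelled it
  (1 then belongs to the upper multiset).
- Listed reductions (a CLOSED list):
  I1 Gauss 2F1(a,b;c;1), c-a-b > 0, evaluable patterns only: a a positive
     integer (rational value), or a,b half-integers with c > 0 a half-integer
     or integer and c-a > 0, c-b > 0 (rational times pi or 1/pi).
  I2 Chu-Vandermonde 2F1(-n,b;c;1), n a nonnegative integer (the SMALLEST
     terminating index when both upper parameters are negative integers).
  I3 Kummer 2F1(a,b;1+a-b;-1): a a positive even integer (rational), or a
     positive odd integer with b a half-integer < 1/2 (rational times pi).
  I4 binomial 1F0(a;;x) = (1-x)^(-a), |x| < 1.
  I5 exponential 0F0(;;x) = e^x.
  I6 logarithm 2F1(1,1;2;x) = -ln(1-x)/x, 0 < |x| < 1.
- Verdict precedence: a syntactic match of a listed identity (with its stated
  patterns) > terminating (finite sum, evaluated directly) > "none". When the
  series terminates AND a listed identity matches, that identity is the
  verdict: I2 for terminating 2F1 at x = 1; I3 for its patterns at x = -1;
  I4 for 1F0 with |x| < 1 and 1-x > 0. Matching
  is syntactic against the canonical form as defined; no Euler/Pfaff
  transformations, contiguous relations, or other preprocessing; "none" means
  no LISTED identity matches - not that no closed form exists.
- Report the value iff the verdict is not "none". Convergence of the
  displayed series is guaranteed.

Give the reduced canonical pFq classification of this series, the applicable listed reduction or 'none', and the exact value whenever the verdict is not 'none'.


x = 1 here; the reduced form reads 2F1, upper {-1/2, 3/2}, lower {6}, C = -3/8. Verdict: the half-integer Gauss pattern (I1) matches (x = 1; upper {-1/2, 3/2} half-integers, c = 6 in the evaluable pattern). Value: (-8192/8085) / pi.

Key step: from the first term -3/8: the running product (prefactor -3/8) telescopes to a rising factorial.
Term ratio: r(k) = 1 * (k-1/2) (k+3/2) / [(k+6) (k+1)] - poly over poly, x = 1 from leading terms; C = -3/8 at k = 0.


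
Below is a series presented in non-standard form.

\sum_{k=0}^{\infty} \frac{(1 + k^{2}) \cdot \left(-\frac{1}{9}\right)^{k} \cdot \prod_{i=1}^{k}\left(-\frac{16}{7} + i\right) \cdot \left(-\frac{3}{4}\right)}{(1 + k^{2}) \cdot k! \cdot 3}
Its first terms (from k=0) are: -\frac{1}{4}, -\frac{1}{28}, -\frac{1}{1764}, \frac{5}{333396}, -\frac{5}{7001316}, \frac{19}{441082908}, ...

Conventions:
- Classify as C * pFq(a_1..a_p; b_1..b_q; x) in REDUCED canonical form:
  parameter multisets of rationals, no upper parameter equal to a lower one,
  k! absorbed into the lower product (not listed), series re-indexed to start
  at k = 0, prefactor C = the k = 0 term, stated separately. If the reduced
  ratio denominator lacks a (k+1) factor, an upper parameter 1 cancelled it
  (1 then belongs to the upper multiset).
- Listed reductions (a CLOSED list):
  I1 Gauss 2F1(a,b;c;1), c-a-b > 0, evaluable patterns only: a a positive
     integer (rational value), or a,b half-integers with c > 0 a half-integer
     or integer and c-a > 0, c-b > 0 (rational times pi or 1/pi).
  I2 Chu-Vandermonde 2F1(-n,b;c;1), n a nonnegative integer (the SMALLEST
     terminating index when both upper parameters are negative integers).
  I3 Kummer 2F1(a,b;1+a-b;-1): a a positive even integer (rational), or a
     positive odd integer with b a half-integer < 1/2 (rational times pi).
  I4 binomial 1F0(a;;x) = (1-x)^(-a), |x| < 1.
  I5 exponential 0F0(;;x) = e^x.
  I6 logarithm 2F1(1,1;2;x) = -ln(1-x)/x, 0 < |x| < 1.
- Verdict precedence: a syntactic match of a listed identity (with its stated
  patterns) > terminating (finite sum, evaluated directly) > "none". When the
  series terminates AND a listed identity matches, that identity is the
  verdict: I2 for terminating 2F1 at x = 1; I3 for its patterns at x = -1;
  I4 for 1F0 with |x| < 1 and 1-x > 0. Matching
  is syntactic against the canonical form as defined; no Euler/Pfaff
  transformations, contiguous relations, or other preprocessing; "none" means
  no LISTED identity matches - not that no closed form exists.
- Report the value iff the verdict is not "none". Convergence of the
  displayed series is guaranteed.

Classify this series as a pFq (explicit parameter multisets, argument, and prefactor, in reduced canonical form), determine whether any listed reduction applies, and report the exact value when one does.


This is -\frac{1}{4} * 1F0(-\frac{9}{7}; -; -\frac{1}{9}) in reduced canonical form. Verdict: the binomial series (I4) applies (the 1F0 binomial series: exponent 9/7, x = -\frac{1}{9}). Value: \left(-\frac{1}{4}\right) \cdot \left(\frac{10}{9}\right)^{\frac{9}{7}}.

Key observation: x = -\frac{1}{9} and the constant factors (C = -1/4, x = -1/9) combine into one prefactor.
Ratio: r(k) = -\frac{1}{9} * (k-\frac{9}{7}) / [(k+1)] - rational; roots negated = parameters, x = -\frac{1}{9}, C = -\frac{1}{4}.


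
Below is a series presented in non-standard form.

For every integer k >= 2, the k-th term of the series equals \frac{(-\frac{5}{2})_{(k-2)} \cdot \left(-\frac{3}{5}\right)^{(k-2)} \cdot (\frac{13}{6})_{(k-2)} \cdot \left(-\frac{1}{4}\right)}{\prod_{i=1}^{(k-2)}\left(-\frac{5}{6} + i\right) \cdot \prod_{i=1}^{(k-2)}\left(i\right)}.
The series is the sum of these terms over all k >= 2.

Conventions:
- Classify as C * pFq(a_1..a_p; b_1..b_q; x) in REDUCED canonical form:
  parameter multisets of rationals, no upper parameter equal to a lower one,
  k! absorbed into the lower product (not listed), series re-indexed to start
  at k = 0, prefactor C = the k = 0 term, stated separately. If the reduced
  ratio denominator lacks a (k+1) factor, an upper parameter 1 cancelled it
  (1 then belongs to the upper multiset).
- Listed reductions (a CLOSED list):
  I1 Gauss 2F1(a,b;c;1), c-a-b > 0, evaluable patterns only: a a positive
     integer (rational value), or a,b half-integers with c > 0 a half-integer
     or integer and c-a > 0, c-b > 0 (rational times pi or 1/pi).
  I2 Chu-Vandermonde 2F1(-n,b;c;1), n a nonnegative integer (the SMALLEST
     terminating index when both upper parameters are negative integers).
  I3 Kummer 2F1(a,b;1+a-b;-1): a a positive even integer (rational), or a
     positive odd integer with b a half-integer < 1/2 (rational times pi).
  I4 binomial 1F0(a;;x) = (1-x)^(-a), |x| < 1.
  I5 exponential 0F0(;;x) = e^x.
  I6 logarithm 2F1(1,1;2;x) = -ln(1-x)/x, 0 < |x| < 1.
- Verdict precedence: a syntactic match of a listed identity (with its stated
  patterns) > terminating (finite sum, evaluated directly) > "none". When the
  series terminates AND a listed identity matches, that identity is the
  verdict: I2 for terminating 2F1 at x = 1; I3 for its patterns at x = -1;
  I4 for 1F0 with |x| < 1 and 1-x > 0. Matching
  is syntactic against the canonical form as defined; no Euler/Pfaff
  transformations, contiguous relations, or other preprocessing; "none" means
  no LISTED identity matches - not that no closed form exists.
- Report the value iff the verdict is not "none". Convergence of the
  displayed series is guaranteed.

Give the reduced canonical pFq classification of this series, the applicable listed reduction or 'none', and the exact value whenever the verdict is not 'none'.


Prefactor -\frac{1}{4}, argument -\frac{3}{5}: 2F1 with upper {-\frac{5}{2}, \frac{13}{6}} over lower {\frac{1}{6}}. Verdict: none - at argument -\frac{3}{5} the multisets {-\frac{5}{2}, \frac{13}{6}} ; {\frac{1}{6}} match no listed identity.

First insight: t_0 being -\frac{1}{4}, the lower running product (C = -1/4) is a rising factorial.
Adjacent-term ratio: r(k) = -\frac{3}{5} * (k-\frac{5}{2}) (k+\frac{13}{6}) / [(k+\frac{1}{6}) (k+1)] - rational in k, leading ratio -\frac{3}{5}; with t_0 = -\frac{1}{4}, classification follows.


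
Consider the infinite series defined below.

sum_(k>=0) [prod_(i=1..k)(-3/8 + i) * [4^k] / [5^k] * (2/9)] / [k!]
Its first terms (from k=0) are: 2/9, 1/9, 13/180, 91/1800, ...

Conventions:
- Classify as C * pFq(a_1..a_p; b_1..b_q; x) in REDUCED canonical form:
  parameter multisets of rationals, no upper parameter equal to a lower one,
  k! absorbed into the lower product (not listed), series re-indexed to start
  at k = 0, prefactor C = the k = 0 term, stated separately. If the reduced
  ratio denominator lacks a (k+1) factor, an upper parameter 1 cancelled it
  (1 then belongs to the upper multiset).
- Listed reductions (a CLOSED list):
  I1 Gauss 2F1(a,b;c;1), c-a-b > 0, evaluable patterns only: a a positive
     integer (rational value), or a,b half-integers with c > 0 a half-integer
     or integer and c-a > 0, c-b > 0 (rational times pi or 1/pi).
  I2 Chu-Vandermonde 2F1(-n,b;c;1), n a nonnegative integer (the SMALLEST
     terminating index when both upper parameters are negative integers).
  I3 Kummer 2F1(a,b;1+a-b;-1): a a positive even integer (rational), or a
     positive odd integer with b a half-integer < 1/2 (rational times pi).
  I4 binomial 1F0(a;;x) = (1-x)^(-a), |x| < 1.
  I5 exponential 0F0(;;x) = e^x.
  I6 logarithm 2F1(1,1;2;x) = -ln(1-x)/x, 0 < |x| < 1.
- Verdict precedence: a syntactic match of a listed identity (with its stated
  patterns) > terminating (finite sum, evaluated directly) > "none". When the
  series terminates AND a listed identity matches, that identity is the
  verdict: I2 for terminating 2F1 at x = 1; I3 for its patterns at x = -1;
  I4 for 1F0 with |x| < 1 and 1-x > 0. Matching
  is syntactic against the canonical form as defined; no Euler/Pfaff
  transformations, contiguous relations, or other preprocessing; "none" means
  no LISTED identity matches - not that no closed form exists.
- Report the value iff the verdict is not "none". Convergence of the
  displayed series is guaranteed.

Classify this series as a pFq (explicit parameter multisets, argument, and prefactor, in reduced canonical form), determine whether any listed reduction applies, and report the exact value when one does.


Prefactor 2/9, argument 4/5: 1F0 with upper {5/8} over lower {-}. Verdict: binomial (I4) matches (the 1F0 binomial series: exponent -5/8, x = 4/5). Hence: (2/9) * (1/5)^(-5/8).

First insight: x = (4/5) and the two geometric factors (C = 2/9, x = 4/5) combine into one argument.
Step ratio: r(k) = (4/5) * (k+5/8) / [(k+1)] - rational; roots negated = parameters, x = (4/5), C = 2/9.


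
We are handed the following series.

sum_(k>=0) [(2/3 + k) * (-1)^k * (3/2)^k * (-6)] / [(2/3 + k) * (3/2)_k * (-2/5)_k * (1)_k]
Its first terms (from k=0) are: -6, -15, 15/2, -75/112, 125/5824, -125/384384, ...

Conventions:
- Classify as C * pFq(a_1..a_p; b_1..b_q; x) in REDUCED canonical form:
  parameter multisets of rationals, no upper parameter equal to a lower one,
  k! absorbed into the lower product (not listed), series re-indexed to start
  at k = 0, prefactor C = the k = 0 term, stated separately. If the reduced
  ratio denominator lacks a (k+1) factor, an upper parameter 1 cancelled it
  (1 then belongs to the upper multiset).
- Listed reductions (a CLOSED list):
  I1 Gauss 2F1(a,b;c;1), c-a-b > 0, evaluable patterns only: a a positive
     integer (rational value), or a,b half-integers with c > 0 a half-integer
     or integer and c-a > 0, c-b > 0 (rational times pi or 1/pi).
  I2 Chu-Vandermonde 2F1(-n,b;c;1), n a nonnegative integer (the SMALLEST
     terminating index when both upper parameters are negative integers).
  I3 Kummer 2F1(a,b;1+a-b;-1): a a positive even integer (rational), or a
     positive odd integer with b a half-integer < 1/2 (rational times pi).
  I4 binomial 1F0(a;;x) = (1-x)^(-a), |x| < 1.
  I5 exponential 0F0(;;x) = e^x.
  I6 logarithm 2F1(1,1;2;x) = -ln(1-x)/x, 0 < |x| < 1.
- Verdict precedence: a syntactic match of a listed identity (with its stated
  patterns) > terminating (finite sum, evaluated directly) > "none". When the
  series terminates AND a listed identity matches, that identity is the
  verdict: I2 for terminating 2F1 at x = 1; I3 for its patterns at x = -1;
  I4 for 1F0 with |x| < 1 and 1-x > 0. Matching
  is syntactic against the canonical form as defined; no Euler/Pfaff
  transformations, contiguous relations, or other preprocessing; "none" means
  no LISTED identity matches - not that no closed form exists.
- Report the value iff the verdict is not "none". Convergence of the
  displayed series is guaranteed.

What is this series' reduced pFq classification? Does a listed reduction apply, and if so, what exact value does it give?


The series (x = -3/2) is 0F2: upper {-}, lower {-2/5, 3/2}, prefactor -6. Verdict: none - at argument -3/2 the multisets {-} ; {-2/5, 3/2} match no listed identity.

Key step: t_0 being -6, the factor k + 2/3 cancels (top and bottom), leaving prefactor -6.
Ratio: r(k) = (-3/2) * 1 / [(k-2/5) (k+3/2) (k+1)] ; factor over Q: parameters, x = (-3/2), and C = -6.


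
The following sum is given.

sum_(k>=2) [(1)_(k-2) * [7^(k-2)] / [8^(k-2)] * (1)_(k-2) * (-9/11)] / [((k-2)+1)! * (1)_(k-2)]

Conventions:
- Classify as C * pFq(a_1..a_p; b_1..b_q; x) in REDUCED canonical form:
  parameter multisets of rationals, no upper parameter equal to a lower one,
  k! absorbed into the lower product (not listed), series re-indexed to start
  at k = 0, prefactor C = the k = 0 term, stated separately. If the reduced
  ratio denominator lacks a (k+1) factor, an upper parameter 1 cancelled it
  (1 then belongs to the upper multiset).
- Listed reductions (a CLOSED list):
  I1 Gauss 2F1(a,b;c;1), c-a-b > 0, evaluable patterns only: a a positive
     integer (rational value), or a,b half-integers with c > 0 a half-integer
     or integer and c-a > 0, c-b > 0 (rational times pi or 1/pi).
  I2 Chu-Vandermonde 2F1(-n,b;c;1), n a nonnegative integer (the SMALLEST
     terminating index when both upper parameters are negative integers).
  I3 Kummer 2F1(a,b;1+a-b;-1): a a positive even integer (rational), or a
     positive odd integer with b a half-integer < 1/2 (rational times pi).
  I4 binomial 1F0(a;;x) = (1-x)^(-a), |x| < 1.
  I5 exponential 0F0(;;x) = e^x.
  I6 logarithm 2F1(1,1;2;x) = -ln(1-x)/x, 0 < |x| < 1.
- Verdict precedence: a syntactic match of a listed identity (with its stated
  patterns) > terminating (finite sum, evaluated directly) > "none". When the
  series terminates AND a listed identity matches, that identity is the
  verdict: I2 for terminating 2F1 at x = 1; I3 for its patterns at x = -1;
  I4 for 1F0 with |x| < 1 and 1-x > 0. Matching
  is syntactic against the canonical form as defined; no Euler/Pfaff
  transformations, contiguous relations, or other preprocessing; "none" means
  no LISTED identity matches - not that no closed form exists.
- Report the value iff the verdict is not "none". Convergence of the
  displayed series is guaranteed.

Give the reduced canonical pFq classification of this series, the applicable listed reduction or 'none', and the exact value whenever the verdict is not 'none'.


At argument 7/8: a 2F1 with upper {1, 1}, lower {2}, scaled by C = -9/11. Verdict: logarithm (I6) fires (the logarithm: parameters (1,1;2), x = 7/8). Sum: (72/77) * ln(1/8).

First insight: t_0 = -9/11 here, and (1)_k (prefactor -9/11) is k! itself.
Step ratio: r(k) = (7/8) * (k+1) (k+1) / [(k+2) (k+1)] - rational in k, leading ratio (7/8); with t_0 = -9/11, classification follows.


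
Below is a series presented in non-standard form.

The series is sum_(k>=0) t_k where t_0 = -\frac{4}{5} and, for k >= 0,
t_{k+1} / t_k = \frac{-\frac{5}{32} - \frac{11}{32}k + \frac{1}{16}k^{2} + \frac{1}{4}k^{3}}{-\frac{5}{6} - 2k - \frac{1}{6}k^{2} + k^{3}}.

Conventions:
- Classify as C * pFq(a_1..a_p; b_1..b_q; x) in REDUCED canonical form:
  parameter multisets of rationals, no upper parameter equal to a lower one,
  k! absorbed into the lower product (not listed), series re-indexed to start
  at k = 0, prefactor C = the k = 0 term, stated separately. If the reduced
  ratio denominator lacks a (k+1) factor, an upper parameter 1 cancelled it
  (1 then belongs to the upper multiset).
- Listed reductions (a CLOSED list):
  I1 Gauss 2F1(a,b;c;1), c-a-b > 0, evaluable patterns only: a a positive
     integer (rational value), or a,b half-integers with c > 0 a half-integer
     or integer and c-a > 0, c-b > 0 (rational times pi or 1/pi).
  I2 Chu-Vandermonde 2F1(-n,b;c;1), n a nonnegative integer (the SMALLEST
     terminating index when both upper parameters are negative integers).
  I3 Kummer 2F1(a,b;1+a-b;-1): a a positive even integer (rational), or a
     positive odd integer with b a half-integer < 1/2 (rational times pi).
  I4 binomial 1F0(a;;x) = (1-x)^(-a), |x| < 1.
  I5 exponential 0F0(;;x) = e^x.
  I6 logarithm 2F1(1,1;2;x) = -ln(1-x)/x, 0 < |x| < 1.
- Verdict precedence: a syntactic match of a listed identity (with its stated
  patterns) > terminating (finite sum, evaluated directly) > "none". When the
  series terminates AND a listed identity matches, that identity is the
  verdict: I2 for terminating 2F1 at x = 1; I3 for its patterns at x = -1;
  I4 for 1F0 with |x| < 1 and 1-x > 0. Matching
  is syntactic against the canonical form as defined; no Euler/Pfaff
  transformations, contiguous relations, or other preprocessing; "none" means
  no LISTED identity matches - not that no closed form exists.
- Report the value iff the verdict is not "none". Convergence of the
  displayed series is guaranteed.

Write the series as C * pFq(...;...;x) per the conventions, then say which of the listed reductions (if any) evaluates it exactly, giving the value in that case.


Key step: with t_0 = -\frac{4}{5}, cancel k + 1/2 from the displayed ratio first; then prefactor -4/5.
Term ratio: r(k) = \frac{1}{4} * (k-\frac{5}{4}) (k+1) / [(k-\frac{5}{3}) (k+1)] - rational; roots negated = parameters, x = \frac{1}{4}, C = -\frac{4}{5}.

x = \frac{1}{4} here; the reduced form reads 2F1, upper {-\frac{5}{4}, 1}, lower {-\frac{5}{3}}, C = -\frac{4}{5}. Verdict: none (x = \frac{1}{4}): each listed identity misses the multisets {-\frac{5}{4}, 1} ; {-\frac{5}{3}}.


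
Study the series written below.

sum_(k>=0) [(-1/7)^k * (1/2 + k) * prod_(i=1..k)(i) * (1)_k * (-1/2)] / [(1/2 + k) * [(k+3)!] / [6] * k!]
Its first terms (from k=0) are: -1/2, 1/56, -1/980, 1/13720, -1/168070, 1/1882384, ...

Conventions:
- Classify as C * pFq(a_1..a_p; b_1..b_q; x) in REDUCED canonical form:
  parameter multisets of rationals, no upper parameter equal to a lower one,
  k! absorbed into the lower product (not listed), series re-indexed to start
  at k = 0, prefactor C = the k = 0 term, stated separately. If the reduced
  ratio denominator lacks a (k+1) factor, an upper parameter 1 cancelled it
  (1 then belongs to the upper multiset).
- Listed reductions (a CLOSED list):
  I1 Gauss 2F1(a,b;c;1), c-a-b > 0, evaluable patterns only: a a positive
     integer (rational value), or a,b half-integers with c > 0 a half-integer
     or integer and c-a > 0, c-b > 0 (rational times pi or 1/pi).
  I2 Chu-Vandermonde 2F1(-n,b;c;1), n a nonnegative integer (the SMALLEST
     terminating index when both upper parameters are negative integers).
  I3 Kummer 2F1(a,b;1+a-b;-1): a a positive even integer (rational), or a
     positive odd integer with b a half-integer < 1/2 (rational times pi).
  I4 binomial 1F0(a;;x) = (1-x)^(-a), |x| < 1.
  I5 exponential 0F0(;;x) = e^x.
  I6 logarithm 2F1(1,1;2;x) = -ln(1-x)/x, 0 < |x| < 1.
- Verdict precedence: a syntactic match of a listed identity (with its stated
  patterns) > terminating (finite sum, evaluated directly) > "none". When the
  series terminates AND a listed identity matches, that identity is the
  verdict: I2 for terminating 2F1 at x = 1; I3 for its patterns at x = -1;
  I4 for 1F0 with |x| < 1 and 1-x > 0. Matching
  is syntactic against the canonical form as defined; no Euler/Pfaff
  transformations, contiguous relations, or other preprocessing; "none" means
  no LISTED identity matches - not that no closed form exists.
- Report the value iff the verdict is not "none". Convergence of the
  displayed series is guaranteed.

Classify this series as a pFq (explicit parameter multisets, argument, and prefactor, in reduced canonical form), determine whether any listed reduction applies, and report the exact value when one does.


Classification (C = -1/2): 2F1 with upper {1, 1}, lower {4}, argument x = -1/7. Verdict: none. No listed pattern accepts 2F1(1, 1; 4; -1/7).

Structural cue: t_0 = -1/2 here, and the running product (prefactor -1/2) telescopes to a rising factorial.
Term ratio: r(k) = (-1/7) * (k+1) (k+1) / [(k+4) (k+1)] - rational in k, leading ratio (-1/7); with t_0 = -1/2, classification follows.


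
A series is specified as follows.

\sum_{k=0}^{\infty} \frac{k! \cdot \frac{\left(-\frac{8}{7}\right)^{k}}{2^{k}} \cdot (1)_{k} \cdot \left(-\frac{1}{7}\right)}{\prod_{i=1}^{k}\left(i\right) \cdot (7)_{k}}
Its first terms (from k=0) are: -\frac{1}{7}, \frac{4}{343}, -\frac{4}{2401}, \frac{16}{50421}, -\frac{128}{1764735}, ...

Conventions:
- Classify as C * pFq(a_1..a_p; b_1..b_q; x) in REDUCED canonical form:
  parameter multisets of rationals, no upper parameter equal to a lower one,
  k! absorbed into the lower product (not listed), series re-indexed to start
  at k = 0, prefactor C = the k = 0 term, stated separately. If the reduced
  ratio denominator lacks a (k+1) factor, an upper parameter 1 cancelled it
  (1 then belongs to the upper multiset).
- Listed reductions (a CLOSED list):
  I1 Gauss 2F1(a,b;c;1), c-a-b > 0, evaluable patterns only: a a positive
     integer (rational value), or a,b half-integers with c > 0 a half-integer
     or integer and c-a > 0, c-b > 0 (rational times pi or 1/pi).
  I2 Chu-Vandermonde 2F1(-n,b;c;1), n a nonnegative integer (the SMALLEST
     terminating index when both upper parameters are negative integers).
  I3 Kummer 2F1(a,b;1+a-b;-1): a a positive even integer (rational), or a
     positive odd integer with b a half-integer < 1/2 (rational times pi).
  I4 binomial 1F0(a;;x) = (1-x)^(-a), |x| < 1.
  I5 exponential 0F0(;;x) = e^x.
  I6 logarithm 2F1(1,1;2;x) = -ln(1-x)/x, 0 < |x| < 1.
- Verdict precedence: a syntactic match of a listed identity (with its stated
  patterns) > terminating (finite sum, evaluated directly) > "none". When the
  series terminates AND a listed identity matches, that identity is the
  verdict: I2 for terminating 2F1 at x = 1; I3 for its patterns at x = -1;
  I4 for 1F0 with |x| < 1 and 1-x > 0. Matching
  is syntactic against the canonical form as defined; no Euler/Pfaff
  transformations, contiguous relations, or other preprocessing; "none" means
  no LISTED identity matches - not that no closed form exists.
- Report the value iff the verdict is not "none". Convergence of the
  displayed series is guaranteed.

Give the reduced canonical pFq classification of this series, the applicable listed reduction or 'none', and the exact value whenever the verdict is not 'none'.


Reduced: x = -\frac{4}{7}, 2F1, upper = {1, 1}, lower = {7}, C = -\frac{1}{7}. Verdict: none. A 2F1 with upper {1, 1} fits none of I1-I6 at x = -\frac{4}{7}; the sum runs forever.

Structural cue: from the first term -\frac{1}{7}: the product of the first k integers (C = -1/7) is k!.
Step ratio: r(k) = -\frac{4}{7} * (k+1) (k+1) / [(k+7) (k+1)] - rational in k, leading ratio -\frac{4}{7}; with t_0 = -\frac{1}{7}, classification follows.


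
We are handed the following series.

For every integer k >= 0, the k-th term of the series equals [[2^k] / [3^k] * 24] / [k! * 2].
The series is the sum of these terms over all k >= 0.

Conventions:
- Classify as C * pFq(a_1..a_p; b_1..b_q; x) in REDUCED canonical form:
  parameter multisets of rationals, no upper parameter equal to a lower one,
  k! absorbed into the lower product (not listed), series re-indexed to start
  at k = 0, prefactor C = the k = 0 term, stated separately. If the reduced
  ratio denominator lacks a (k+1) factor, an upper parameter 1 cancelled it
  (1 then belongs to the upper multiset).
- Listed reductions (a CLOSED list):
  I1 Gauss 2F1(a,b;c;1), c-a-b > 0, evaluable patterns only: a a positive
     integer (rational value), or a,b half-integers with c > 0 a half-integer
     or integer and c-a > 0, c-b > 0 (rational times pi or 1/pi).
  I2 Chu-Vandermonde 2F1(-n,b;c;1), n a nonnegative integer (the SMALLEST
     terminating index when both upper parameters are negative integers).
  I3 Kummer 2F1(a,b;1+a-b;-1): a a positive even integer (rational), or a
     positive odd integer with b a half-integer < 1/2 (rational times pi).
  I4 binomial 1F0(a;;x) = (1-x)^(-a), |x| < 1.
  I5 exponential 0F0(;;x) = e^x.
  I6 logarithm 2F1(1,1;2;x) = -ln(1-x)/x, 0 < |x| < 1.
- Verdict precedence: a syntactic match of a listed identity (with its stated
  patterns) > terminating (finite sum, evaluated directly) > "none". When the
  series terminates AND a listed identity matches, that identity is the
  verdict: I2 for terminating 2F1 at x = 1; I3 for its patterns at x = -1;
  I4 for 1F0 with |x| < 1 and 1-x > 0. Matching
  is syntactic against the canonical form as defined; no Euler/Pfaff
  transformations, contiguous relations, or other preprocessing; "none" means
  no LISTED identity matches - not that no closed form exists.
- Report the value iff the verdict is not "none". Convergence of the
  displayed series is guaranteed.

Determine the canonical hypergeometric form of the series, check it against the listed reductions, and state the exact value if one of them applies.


x = 2/3 here; the reduced form reads 0F0, upper {-}, lower {-}, C = 12. Verdict (x = 2/3): the I5 exponential reduction applies (the 0F0 exponential series at x = 2/3). Its exact value is 12 * e^(2/3).

Structural cue: with t_0 = 12, the constant factors (prefactor 12) combine into one prefactor.
Step ratio: r(k) = (2/3) * 1 / [(k+1)] - rational in k. x = (2/3); t_0 = 12; negate the roots.


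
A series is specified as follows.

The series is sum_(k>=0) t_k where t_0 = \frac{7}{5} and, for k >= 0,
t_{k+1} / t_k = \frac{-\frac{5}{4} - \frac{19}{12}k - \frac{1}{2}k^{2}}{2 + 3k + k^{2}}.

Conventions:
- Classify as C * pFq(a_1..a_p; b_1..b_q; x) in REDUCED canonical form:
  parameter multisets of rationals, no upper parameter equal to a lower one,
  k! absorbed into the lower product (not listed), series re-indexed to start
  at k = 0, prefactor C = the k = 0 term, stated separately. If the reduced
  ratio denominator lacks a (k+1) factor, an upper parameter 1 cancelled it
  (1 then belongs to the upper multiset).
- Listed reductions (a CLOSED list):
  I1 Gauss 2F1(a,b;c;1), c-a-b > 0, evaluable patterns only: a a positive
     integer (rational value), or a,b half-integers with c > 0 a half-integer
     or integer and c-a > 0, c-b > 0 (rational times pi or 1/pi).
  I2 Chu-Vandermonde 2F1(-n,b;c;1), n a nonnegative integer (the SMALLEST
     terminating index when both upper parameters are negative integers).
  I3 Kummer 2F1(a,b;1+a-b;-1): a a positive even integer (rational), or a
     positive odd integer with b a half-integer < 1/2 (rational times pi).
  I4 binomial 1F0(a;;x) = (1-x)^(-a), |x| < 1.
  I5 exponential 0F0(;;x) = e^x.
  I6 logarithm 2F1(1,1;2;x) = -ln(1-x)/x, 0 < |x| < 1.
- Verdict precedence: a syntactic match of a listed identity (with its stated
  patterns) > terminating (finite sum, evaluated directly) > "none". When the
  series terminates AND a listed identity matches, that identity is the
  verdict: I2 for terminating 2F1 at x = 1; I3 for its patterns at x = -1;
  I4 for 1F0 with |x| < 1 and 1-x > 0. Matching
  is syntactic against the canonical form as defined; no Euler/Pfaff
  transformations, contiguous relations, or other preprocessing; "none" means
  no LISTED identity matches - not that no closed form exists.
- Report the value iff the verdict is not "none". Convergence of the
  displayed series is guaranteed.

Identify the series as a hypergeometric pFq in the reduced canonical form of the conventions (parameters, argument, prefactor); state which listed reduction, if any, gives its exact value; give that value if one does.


With C = \frac{7}{5}: the canonical form is 2F1(\frac{3}{2}, \frac{5}{3}; 2; -\frac{1}{2}). Verdict: no listed reduction: x = -\frac{1}{2} and upper {\frac{3}{2}, \frac{5}{3}} fail every I1-I6 pattern.

Structural cue: t_0 being \frac{7}{5}, the expanded ratio factors over Q; C = 7/5, x = -1/2, roots give parameters.
Consecutive-term ratio: r(k) = -\frac{1}{2} * (k+\frac{3}{2}) (k+\frac{5}{3}) / [(k+2) (k+1)] - rational in k. x = -\frac{1}{2}; t_0 = \frac{7}{5}; negate the roots.


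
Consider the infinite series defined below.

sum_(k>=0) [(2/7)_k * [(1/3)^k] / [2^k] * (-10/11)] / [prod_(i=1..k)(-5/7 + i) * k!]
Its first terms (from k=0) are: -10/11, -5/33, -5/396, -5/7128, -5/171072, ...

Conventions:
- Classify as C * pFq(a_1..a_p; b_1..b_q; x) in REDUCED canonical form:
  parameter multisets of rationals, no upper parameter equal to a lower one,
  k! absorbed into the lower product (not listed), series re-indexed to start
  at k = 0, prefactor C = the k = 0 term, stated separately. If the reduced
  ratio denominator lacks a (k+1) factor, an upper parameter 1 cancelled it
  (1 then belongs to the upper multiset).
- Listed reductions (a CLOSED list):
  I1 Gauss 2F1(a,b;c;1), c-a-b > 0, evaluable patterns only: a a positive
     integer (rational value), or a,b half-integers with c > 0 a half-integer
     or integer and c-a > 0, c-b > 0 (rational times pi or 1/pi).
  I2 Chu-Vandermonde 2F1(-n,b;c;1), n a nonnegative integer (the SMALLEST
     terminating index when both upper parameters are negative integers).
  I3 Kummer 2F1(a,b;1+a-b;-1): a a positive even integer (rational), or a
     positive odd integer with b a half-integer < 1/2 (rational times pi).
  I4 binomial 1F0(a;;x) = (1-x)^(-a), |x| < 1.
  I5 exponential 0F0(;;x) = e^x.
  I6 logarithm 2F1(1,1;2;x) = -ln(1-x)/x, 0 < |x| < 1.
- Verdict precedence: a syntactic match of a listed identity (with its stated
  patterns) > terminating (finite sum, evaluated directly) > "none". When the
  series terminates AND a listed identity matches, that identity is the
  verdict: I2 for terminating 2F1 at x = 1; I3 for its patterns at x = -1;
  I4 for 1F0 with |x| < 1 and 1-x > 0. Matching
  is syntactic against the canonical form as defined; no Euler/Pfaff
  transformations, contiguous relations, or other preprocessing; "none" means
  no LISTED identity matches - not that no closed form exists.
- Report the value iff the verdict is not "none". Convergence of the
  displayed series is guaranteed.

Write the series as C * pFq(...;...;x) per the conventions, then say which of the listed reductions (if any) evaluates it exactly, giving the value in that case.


With C = -10/11: the canonical form is 0F0(-; -; 1/6). Verdict: the I5 exponential reduction fires (the 0F0 exponential series at x = 1/6). Value: (-10/11) * e^(1/6).

Structural cue: t_0 being -10/11, the lower running product (C = -10/11, x = 1/6) is a rising factorial.
Adjacent-term ratio: r(k) = (1/6) * 1 / [(k+1)] - rational in k. x = (1/6); t_0 = -10/11; negate the roots.


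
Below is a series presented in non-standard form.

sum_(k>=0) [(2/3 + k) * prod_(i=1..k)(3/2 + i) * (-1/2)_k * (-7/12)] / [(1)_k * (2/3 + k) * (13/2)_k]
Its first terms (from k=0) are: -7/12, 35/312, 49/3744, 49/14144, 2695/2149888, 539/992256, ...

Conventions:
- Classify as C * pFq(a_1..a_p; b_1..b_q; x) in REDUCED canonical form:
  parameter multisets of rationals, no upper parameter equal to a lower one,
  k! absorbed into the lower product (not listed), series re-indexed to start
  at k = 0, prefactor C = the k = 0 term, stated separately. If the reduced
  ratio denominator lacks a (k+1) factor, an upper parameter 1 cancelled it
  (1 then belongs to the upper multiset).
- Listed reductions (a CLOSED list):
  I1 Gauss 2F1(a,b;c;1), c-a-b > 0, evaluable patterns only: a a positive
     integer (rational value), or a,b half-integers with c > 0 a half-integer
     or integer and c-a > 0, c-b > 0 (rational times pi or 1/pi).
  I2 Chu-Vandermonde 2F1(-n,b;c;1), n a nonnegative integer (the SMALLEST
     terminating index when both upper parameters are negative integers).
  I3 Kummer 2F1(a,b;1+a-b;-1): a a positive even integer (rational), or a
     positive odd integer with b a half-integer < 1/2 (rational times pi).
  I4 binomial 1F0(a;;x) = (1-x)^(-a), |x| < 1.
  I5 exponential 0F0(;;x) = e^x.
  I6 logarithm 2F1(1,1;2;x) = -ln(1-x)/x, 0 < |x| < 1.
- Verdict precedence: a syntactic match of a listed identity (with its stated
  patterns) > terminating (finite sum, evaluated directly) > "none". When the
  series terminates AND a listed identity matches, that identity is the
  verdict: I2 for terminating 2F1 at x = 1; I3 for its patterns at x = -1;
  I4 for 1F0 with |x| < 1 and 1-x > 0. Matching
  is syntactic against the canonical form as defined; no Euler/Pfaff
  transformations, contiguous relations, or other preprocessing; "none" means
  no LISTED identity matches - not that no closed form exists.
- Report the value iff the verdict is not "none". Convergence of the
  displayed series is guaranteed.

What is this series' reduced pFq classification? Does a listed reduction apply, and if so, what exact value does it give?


This is -7/12 * 2F1(-1/2, 5/2; 13/2; 1) in reduced canonical form. Verdict: Gauss (I1, half-integer pattern) fires (x = 1; upper {-1/2, 5/2} half-integers, c = 13/2 in the evaluable pattern). Exact value: (-18865/131072) * pi.

Key observation: with t_0 = -7/12, (1)_k (C = -7/12, x = 1) is k! itself.
Ratio: r(k) = 1 * (k-1/2) (k+5/2) / [(k+13/2) (k+1)] - rational in k. x = 1; t_0 = -7/12; negate the roots.


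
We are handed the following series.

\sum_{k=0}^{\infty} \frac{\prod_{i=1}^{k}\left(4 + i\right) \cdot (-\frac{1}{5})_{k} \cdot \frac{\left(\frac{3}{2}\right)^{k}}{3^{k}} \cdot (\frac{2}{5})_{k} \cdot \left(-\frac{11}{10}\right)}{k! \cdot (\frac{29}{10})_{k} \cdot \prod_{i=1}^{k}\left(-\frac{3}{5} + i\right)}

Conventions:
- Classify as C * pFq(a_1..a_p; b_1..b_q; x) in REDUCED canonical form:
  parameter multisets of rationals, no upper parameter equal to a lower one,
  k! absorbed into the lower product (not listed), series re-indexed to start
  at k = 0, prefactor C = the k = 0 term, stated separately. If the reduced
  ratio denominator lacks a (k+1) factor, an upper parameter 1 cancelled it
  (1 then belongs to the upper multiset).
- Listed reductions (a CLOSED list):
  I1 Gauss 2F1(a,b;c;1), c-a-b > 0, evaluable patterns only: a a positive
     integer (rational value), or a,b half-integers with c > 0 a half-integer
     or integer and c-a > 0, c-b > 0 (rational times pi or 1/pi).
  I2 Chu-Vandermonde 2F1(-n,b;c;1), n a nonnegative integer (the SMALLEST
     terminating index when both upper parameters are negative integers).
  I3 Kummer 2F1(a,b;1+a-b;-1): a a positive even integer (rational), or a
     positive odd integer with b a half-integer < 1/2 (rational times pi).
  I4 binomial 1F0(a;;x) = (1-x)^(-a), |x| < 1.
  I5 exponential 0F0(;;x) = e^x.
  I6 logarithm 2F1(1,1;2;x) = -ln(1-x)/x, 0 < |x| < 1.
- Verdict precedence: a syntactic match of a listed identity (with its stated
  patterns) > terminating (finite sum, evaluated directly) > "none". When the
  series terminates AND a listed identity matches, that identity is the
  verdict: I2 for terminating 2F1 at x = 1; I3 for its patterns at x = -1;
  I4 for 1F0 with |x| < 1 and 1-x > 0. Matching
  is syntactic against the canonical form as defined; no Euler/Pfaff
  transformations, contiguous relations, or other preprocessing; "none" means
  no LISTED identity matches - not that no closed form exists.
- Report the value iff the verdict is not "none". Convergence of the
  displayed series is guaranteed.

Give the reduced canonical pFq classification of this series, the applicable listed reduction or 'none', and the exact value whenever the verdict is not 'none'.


At argument \frac{1}{2}: a 2F1 with upper {-\frac{1}{5}, 5}, lower {\frac{29}{10}}, scaled by C = -\frac{11}{10}. Verdict: none. No listed pattern accepts 2F1(-\frac{1}{5}, 5; \frac{29}{10}; \frac{1}{2}).

Key step: x = \frac{1}{2} and the running product (C = -11/10, x = 1/2) telescopes to a rising factorial.
Ratio: r(k) = \frac{1}{2} * (k-\frac{1}{5}) (k+5) / [(k+\frac{29}{10}) (k+1)] ; factor over Q: parameters, x = \frac{1}{2}, and C = -\frac{11}{10}.


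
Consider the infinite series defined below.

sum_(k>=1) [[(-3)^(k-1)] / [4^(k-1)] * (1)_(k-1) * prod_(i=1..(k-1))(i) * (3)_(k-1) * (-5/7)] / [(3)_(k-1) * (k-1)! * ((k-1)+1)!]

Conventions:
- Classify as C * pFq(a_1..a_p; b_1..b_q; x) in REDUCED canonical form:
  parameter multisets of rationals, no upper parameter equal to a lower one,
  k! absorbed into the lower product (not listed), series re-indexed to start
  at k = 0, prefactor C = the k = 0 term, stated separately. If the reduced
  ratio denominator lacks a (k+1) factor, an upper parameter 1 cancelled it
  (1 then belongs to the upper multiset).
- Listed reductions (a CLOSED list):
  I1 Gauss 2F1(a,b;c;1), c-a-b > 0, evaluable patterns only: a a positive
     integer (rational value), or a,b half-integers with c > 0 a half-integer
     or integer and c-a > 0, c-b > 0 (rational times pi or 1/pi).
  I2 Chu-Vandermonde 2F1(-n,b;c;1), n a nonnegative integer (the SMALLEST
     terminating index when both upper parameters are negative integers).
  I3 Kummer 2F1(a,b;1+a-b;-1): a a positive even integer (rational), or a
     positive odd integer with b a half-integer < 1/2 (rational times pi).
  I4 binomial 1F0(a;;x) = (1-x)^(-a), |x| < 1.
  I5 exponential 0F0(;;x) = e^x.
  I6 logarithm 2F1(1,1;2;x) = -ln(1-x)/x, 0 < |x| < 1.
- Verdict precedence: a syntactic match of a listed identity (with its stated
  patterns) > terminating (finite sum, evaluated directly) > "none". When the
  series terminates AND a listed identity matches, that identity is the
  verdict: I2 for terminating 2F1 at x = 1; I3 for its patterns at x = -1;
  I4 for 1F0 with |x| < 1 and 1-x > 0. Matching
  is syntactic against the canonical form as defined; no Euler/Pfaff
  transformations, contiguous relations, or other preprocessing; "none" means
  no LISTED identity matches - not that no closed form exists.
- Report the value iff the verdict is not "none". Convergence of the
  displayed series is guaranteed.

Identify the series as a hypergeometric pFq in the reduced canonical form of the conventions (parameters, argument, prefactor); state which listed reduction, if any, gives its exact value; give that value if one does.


Prefactor -5/7, argument -3/4: 2F1 with upper {1, 1} over lower {2}. Verdict (x = -3/4): the logarithmic series (I6) applies (the logarithm: parameters (1,1;2), x = -3/4). Exact value: (-20/21) * ln(7/4).

Key observation: from the first term -5/7: the two geometric factors (C = -5/7, x = -3/4) combine into one argument.
Term ratio: r(k) = (-3/4) * (k+1) (k+1) / [(k+2) (k+1)] - poly over poly, x = (-3/4) from leading terms; C = -5/7 at k = 0.
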